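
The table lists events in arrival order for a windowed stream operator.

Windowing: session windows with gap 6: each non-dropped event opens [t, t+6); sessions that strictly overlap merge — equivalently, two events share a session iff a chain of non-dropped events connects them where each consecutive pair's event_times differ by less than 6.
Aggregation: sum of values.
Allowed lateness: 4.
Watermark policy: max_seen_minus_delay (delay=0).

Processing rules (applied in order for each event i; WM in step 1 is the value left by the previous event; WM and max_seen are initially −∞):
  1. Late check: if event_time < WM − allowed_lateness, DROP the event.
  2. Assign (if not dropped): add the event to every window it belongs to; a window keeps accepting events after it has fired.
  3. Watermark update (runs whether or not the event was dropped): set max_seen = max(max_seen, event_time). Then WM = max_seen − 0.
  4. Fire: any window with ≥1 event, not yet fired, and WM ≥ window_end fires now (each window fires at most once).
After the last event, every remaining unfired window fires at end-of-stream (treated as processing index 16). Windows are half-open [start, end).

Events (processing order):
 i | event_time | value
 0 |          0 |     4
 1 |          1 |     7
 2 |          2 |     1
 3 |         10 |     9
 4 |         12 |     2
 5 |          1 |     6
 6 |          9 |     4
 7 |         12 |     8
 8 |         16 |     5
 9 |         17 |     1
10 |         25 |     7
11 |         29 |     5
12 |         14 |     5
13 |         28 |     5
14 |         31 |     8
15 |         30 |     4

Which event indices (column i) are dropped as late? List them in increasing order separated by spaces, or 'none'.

5 12

i=0 t=0 v=4: → [0,6); WM=0
i=1 t=1 v=7: → [0,7); WM=1
i=2 t=2 v=1: → [0,8); WM=2
i=3 t=10 v=9: → [10,16); WM=10
i=4 t=12 v=2: → [10,18); WM=12
i=5 t=1 v=6: DROP (t<12-4); WM=12
i=6 t=9 v=4: → [9,18); WM=12
i=7 t=12 v=8: → [9,18); WM=12
i=8 t=16 v=5: → [9,22); WM=16
i=9 t=17 v=1: → [9,23); WM=17
i=10 t=25 v=7: → [25,31); WM=25
i=11 t=29 v=5: → [25,35); WM=29
i=12 t=14 v=5: DROP (t<29-4); WM=29
i=13 t=28 v=5: → [25,35); WM=29
i=14 t=31 v=8: → [25,37); WM=31
i=15 t=30 v=4: → [25,37); WM=31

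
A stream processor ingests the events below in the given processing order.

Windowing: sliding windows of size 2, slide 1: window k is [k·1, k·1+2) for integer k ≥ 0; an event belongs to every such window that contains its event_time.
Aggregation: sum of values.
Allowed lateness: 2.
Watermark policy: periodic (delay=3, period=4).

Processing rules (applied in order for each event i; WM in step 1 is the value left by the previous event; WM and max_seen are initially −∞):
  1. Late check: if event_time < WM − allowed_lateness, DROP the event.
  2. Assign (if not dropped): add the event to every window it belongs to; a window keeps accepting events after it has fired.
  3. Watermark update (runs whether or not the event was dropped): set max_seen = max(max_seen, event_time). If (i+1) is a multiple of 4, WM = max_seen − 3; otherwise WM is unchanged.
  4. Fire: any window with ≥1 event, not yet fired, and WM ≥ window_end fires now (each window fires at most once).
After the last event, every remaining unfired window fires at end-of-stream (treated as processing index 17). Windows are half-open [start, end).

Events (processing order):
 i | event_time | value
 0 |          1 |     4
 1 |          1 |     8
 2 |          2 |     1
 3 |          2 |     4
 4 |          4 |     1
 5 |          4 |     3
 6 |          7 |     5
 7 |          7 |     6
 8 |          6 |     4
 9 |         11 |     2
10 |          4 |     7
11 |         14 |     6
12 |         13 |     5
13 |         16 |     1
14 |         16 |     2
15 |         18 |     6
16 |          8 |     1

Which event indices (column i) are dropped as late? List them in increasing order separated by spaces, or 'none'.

16

i=0 t=1 v=4: → [1,3),[0,2); WM=−∞
i=1 t=1 v=8: → [1,3),[0,2); WM=−∞
i=2 t=2 v=1: → [2,4),[1,3); WM=−∞
i=3 t=2 v=4: → [2,4),[1,3); WM=-1
i=4 t=4 v=1: → [4,6),[3,5); WM=-1
i=5 t=4 v=3: → [4,6),[3,5); WM=-1
i=6 t=7 v=5: → [7,9),[6,8); WM=-1
i=7 t=7 v=6: → [7,9),[6,8); WM=4; [0,2) fires=12 [1,3) fires=17 [2,4) fires=5
i=8 t=6 v=4: → [6,8),[5,7); WM=4
i=9 t=11 v=2: → [11,13),[10,12); WM=4
i=10 t=4 v=7: → [4,6),[3,5); WM=4
i=11 t=14 v=6: → [14,16),[13,15); WM=11; [3,5) fires=11 [4,6) fires=11 [5,7) fires=4 [6,8) fires=15 [7,9) fires=11
i=12 t=13 v=5: → [13,15),[12,14); WM=11
i=13 t=16 v=1: → [16,18),[15,17); WM=11
i=14 t=16 v=2: → [16,18),[15,17); WM=11
i=15 t=18 v=6: → [18,20),[17,19); WM=15; [10,12) fires=2 [11,13) fires=2 [12,14) fires=5 [13,15) fires=11
i=16 t=8 v=1: DROP (t<15-2); WM=15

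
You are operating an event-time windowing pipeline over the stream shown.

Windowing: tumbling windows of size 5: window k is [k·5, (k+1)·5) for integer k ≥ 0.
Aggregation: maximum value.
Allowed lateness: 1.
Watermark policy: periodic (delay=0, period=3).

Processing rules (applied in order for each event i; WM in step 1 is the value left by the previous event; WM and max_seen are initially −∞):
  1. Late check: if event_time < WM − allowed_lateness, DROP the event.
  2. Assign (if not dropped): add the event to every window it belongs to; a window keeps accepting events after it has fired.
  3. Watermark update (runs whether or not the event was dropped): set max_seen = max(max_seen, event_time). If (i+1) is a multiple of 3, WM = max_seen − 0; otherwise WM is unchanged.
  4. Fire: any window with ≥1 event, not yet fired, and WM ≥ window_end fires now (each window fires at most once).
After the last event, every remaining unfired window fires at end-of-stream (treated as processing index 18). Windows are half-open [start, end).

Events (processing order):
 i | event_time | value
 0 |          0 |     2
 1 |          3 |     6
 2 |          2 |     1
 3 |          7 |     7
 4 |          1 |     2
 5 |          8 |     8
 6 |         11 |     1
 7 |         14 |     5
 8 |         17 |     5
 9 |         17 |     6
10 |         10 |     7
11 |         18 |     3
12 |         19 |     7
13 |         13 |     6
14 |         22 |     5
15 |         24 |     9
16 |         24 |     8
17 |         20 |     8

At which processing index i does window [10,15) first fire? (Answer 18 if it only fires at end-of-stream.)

8

i=0 t=0 v=2: → [0,5); WM=−∞
i=1 t=3 v=6: → [0,5); WM=−∞
i=2 t=2 v=1: → [0,5); WM=3
i=3 t=7 v=7: → [5,10); WM=3
i=4 t=1 v=2: DROP (t<3-1); WM=3
i=5 t=8 v=8: → [5,10); WM=8; [0,5) fires=6
i=6 t=11 v=1: → [10,15); WM=8
i=7 t=14 v=5: → [10,15); WM=8
i=8 t=17 v=5: → [15,20); WM=17; [5,10) fires=8 [10,15) fires=5
i=9 t=17 v=6: → [15,20); WM=17
i=10 t=10 v=7: DROP (t<17-1); WM=17
i=11 t=18 v=3: → [15,20); WM=18
i=12 t=19 v=7: → [15,20); WM=18
i=13 t=13 v=6: DROP (t<18-1); WM=18
i=14 t=22 v=5: → [20,25); WM=22; [15,20) fires=7
i=15 t=24 v=9: → [20,25); WM=22
i=16 t=24 v=8: → [20,25); WM=22
i=17 t=20 v=8: DROP (t<22-1); WM=24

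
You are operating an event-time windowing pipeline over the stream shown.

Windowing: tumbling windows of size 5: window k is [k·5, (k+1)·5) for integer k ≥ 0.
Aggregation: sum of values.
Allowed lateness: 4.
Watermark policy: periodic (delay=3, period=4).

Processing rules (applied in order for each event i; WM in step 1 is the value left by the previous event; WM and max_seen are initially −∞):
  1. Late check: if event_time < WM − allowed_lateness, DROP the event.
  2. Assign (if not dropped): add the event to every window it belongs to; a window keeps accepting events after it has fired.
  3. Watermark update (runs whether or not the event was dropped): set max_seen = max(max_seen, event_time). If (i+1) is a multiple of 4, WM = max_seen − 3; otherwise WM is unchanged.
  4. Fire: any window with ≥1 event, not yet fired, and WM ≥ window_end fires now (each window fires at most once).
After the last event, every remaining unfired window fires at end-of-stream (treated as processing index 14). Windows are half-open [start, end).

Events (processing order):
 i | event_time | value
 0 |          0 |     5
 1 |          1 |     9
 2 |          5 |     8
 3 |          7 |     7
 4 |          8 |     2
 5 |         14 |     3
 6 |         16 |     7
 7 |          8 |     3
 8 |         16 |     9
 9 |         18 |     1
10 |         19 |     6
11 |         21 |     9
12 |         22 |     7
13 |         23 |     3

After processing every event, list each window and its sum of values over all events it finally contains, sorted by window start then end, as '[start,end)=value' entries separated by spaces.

i=0 t=0 v=5: → [0,5); WM=−∞
i=1 t=1 v=9: → [0,5); WM=−∞
i=2 t=5 v=8: → [5,10); WM=−∞
i=3 t=7 v=7: → [5,10); WM=4
i=4 t=8 v=2: → [5,10); WM=4
i=5 t=14 v=3: → [10,15); WM=4
i=6 t=16 v=7: → [15,20); WM=4
i=7 t=8 v=3: → [5,10); WM=13; [0,5) fires=14 [5,10) fires=20
i=8 t=16 v=9: → [15,20); WM=13
i=9 t=18 v=1: → [15,20); WM=13
i=10 t=19 v=6: → [15,20); WM=13
i=11 t=21 v=9: → [20,25); WM=18; [10,15) fires=3
i=12 t=22 v=7: → [20,25); WM=18
i=13 t=23 v=3: → [20,25); WM=18

[0,5)=14 [5,10)=20 [10,15)=3 [15,20)=23 [20,25)=19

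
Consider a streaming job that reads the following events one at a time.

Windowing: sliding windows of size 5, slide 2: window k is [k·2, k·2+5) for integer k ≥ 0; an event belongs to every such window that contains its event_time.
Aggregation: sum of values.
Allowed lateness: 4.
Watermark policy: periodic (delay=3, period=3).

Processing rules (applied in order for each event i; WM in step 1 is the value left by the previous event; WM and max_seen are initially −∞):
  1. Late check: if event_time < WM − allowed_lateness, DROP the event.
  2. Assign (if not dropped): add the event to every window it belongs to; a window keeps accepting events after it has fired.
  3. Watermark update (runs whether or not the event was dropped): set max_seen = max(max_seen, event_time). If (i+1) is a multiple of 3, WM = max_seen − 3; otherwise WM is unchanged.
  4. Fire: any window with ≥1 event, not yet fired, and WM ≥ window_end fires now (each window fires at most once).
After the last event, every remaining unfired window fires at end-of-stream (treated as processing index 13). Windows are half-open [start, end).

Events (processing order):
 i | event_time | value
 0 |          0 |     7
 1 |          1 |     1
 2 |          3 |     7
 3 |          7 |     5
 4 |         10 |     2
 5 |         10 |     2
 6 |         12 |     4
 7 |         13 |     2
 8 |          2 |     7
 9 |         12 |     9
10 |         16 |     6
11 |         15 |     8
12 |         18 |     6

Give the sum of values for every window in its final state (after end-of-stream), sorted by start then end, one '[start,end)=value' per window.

[0,5)=15 [2,7)=7 [4,9)=5 [6,11)=9 [8,13)=17 [10,15)=19 [12,17)=29 [14,19)=20 [16,21)=12 [18,23)=6

i=0 t=0 v=7: → [0,5); WM=−∞
i=1 t=1 v=1: → [0,5); WM=−∞
i=2 t=3 v=7: → [2,7),[0,5); WM=0
i=3 t=7 v=5: → [6,11),[4,9); WM=0
i=4 t=10 v=2: → [10,15),[8,13),[6,11); WM=0
i=5 t=10 v=2: → [10,15),[8,13),[6,11); WM=7; [0,5) fires=15 [2,7) fires=7
i=6 t=12 v=4: → [12,17),[10,15),[8,13); WM=7
i=7 t=13 v=2: → [12,17),[10,15); WM=7
i=8 t=2 v=7: DROP (t<7-4); WM=10; [4,9) fires=5
i=9 t=12 v=9: → [12,17),[10,15),[8,13); WM=10
i=10 t=16 v=6: → [16,21),[14,19),[12,17); WM=10
i=11 t=15 v=8: → [14,19),[12,17); WM=13; [6,11) fires=9 [8,13) fires=17
i=12 t=18 v=6: → [18,23),[16,21),[14,19); WM=13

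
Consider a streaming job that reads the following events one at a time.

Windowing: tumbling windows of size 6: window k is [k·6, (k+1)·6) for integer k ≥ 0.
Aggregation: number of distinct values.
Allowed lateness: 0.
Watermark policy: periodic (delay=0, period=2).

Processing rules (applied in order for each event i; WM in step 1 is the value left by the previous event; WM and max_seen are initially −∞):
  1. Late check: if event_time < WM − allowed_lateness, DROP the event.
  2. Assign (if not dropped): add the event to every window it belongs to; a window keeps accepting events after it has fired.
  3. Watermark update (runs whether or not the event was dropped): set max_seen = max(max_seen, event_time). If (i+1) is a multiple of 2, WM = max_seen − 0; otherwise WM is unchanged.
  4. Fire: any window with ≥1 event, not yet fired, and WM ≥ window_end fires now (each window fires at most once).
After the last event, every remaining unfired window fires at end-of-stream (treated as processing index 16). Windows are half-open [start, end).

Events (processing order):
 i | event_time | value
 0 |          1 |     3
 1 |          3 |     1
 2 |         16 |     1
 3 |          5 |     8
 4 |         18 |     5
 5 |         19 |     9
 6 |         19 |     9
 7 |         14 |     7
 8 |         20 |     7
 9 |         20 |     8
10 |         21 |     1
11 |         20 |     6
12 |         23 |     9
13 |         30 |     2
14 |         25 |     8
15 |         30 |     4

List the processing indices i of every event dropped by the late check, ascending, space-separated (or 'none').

i=0 t=1 v=3: → [0,6); WM=−∞
i=1 t=3 v=1: → [0,6); WM=3
i=2 t=16 v=1: → [12,18); WM=3
i=3 t=5 v=8: → [0,6); WM=16; [0,6) fires=3
i=4 t=18 v=5: → [18,24); WM=16
i=5 t=19 v=9: → [18,24); WM=19; [12,18) fires=1
i=6 t=19 v=9: → [18,24); WM=19
i=7 t=14 v=7: DROP (t<19-0); WM=19
i=8 t=20 v=7: → [18,24); WM=19
i=9 t=20 v=8: → [18,24); WM=20
i=10 t=21 v=1: → [18,24); WM=20
i=11 t=20 v=6: → [18,24); WM=21
i=12 t=23 v=9: → [18,24); WM=21
i=13 t=30 v=2: → [30,36); WM=30; [18,24) fires=6
i=14 t=25 v=8: DROP (t<30-0); WM=30
i=15 t=30 v=4: → [30,36); WM=30

7 14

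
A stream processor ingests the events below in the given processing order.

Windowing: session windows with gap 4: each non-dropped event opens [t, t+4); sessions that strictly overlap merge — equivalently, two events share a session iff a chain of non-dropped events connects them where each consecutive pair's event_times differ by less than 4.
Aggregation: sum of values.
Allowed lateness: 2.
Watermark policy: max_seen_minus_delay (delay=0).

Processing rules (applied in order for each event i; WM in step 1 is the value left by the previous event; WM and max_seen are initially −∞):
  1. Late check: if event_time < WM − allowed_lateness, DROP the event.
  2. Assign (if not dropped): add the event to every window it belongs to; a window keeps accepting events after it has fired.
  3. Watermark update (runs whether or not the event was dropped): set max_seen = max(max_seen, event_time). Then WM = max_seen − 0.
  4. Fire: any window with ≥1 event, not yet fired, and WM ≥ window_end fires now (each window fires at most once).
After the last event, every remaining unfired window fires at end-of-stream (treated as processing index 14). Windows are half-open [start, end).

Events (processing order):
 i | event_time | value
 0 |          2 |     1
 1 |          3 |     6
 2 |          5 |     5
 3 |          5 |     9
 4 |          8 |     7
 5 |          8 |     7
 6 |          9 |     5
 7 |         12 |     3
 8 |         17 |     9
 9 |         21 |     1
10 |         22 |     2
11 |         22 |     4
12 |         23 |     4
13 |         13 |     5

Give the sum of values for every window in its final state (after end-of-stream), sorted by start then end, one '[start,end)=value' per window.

i=0 t=2 v=1: → [2,6); WM=2
i=1 t=3 v=6: → [2,7); WM=3
i=2 t=5 v=5: → [2,9); WM=5
i=3 t=5 v=9: → [2,9); WM=5
i=4 t=8 v=7: → [2,12); WM=8
i=5 t=8 v=7: → [2,12); WM=8
i=6 t=9 v=5: → [2,13); WM=9
i=7 t=12 v=3: → [2,16); WM=12
i=8 t=17 v=9: → [17,21); WM=17
i=9 t=21 v=1: → [21,25); WM=21
i=10 t=22 v=2: → [21,26); WM=22
i=11 t=22 v=4: → [21,26); WM=22
i=12 t=23 v=4: → [21,27); WM=23
i=13 t=13 v=5: DROP (t<23-2); WM=23

[2,16)=43 [17,21)=9 [21,27)=11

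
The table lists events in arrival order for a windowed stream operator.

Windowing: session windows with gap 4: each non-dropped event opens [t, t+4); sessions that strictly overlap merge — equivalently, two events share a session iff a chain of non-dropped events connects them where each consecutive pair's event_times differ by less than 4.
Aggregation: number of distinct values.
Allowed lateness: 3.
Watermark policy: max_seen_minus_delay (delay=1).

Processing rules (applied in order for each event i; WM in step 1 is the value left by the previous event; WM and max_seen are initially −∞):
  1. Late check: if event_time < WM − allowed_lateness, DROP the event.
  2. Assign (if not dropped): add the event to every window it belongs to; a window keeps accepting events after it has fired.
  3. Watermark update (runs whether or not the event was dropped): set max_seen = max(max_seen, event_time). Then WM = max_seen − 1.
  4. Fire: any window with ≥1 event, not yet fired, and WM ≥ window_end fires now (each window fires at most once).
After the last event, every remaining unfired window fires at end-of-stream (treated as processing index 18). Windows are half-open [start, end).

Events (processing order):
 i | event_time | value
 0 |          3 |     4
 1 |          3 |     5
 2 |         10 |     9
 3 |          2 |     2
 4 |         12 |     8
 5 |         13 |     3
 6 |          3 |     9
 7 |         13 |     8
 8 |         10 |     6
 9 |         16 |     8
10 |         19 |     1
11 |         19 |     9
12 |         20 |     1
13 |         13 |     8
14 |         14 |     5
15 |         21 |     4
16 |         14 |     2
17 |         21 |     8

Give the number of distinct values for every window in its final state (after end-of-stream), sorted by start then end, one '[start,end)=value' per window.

[3,7)=2 [10,25)=6

i=0 t=3 v=4: → [3,7); WM=2
i=1 t=3 v=5: → [3,7); WM=2
i=2 t=10 v=9: → [10,14); WM=9
i=3 t=2 v=2: DROP (t<9-3); WM=9
i=4 t=12 v=8: → [10,16); WM=11
i=5 t=13 v=3: → [10,17); WM=12
i=6 t=3 v=9: DROP (t<12-3); WM=12
i=7 t=13 v=8: → [10,17); WM=12
i=8 t=10 v=6: → [10,17); WM=12
i=9 t=16 v=8: → [10,20); WM=15
i=10 t=19 v=1: → [10,23); WM=18
i=11 t=19 v=9: → [10,23); WM=18
i=12 t=20 v=1: → [10,24); WM=19
i=13 t=13 v=8: DROP (t<19-3); WM=19
i=14 t=14 v=5: DROP (t<19-3); WM=19
i=15 t=21 v=4: → [10,25); WM=20
i=16 t=14 v=2: DROP (t<20-3); WM=20
i=17 t=21 v=8: → [10,25); WM=20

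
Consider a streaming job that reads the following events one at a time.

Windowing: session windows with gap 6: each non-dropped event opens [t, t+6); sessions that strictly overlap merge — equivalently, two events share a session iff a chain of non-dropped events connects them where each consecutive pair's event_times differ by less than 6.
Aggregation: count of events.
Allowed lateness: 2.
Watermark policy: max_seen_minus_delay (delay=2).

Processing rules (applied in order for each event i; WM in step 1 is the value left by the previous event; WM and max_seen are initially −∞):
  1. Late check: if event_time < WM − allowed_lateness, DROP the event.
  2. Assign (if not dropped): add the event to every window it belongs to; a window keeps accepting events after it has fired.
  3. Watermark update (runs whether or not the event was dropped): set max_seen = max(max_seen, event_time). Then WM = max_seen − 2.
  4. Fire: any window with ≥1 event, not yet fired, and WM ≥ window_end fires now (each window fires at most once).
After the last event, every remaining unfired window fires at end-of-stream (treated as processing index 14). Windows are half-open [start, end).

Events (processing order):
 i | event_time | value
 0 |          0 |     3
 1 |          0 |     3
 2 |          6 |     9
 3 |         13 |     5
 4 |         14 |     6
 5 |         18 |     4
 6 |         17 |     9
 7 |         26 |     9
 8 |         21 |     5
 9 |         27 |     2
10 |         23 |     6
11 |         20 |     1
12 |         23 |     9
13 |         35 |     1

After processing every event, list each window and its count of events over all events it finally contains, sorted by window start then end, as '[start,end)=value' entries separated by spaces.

[0,6)=2 [6,12)=1 [13,33)=8 [35,41)=1

i=0 t=0 v=3: → [0,6); WM=-2
i=1 t=0 v=3: → [0,6); WM=-2
i=2 t=6 v=9: → [6,12); WM=4
i=3 t=13 v=5: → [13,19); WM=11
i=4 t=14 v=6: → [13,20); WM=12
i=5 t=18 v=4: → [13,24); WM=16
i=6 t=17 v=9: → [13,24); WM=16
i=7 t=26 v=9: → [26,32); WM=24
i=8 t=21 v=5: DROP (t<24-2); WM=24
i=9 t=27 v=2: → [26,33); WM=25
i=10 t=23 v=6: → [13,33); WM=25
i=11 t=20 v=1: DROP (t<25-2); WM=25
i=12 t=23 v=9: → [13,33); WM=25
i=13 t=35 v=1: → [35,41); WM=33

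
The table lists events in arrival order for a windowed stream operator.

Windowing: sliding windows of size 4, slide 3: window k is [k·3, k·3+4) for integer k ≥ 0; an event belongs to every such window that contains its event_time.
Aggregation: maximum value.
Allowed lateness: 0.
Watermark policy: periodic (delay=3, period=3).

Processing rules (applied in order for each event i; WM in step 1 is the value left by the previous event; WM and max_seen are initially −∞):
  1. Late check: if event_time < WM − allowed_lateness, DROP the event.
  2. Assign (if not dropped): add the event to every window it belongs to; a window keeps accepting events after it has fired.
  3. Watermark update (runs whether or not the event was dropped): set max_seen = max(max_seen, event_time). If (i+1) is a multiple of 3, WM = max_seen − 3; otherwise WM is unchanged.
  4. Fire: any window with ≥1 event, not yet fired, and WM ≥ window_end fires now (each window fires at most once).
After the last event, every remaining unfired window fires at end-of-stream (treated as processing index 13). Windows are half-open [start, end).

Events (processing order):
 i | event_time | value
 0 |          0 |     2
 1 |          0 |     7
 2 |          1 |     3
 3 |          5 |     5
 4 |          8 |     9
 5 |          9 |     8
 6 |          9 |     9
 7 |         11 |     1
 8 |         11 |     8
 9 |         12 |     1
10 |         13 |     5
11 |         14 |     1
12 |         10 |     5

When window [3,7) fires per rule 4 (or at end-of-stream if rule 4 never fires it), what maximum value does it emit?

i=0 t=0 v=2: → [0,4); WM=−∞
i=1 t=0 v=7: → [0,4); WM=−∞
i=2 t=1 v=3: → [0,4); WM=-2
i=3 t=5 v=5: → [3,7); WM=-2
i=4 t=8 v=9: → [6,10); WM=-2
i=5 t=9 v=8: → [9,13),[6,10); WM=6; [0,4) fires=7
i=6 t=9 v=9: → [9,13),[6,10); WM=6
i=7 t=11 v=1: → [9,13); WM=6
i=8 t=11 v=8: → [9,13); WM=8; [3,7) fires=5
i=9 t=12 v=1: → [12,16),[9,13); WM=8
i=10 t=13 v=5: → [12,16); WM=8
i=11 t=14 v=1: → [12,16); WM=11; [6,10) fires=9
i=12 t=10 v=5: DROP (t<11-0); WM=11

5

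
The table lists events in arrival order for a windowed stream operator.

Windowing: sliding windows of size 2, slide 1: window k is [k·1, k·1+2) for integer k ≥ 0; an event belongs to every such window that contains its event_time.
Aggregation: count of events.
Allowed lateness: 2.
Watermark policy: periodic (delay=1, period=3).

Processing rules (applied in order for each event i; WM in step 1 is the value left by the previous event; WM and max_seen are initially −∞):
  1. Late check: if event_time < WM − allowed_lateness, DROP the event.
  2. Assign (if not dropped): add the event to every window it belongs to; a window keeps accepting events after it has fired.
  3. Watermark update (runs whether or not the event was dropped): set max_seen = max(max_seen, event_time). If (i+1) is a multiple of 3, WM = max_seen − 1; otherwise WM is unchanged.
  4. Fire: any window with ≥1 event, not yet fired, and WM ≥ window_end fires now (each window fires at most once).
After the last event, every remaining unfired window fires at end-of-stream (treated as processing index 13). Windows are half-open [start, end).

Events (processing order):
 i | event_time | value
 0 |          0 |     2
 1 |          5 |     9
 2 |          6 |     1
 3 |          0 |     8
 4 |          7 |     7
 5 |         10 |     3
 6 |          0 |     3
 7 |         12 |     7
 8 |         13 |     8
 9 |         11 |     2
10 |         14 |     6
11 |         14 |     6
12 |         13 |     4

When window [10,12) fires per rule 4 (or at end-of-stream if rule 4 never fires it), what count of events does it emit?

1

i=0 t=0 v=2: → [0,2); WM=−∞
i=1 t=5 v=9: → [5,7),[4,6); WM=−∞
i=2 t=6 v=1: → [6,8),[5,7); WM=5; [0,2) fires=1
i=3 t=0 v=8: DROP (t<5-2); WM=5
i=4 t=7 v=7: → [7,9),[6,8); WM=5
i=5 t=10 v=3: → [10,12),[9,11); WM=9; [4,6) fires=1 [5,7) fires=2 [6,8) fires=2 [7,9) fires=1
i=6 t=0 v=3: DROP (t<9-2); WM=9
i=7 t=12 v=7: → [12,14),[11,13); WM=9
i=8 t=13 v=8: → [13,15),[12,14); WM=12; [9,11) fires=1 [10,12) fires=1
i=9 t=11 v=2: → [11,13),[10,12); WM=12
i=10 t=14 v=6: → [14,16),[13,15); WM=12
i=11 t=14 v=6: → [14,16),[13,15); WM=13; [11,13) fires=2
i=12 t=13 v=4: → [13,15),[12,14); WM=13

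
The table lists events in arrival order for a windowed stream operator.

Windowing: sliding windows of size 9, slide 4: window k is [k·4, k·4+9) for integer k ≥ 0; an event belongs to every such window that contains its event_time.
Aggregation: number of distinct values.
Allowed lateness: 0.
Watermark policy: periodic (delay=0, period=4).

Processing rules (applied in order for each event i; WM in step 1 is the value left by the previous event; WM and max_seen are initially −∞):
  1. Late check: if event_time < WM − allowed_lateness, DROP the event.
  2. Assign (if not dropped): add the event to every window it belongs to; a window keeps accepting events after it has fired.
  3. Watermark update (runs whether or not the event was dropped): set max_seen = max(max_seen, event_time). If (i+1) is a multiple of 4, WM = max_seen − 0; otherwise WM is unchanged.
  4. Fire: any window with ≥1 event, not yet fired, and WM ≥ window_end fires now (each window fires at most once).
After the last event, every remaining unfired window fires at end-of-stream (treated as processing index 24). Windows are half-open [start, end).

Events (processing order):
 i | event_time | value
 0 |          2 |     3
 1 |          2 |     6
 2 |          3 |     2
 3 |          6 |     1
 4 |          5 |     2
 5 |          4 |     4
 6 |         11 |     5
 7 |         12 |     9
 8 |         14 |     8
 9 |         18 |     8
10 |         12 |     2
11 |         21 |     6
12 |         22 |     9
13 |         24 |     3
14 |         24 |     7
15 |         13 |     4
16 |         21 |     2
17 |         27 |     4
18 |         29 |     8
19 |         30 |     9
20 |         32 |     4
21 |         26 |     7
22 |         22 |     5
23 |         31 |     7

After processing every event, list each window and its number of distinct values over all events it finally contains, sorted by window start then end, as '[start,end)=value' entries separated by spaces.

i=0 t=2 v=3: → [0,9); WM=−∞
i=1 t=2 v=6: → [0,9); WM=−∞
i=2 t=3 v=2: → [0,9); WM=−∞
i=3 t=6 v=1: → [4,13),[0,9); WM=6
i=4 t=5 v=2: DROP (t<6-0); WM=6
i=5 t=4 v=4: DROP (t<6-0); WM=6
i=6 t=11 v=5: → [8,17),[4,13); WM=6
i=7 t=12 v=9: → [12,21),[8,17),[4,13); WM=12; [0,9) fires=4
i=8 t=14 v=8: → [12,21),[8,17); WM=12
i=9 t=18 v=8: → [16,25),[12,21); WM=12
i=10 t=12 v=2: → [12,21),[8,17),[4,13); WM=12
i=11 t=21 v=6: → [20,29),[16,25); WM=21; [4,13) fires=4 [8,17) fires=4 [12,21) fires=3
i=12 t=22 v=9: → [20,29),[16,25); WM=21
i=13 t=24 v=3: → [24,33),[20,29),[16,25); WM=21
i=14 t=24 v=7: → [24,33),[20,29),[16,25); WM=21
i=15 t=13 v=4: DROP (t<21-0); WM=24
i=16 t=21 v=2: DROP (t<24-0); WM=24
i=17 t=27 v=4: → [24,33),[20,29); WM=24
i=18 t=29 v=8: → [28,37),[24,33); WM=24
i=19 t=30 v=9: → [28,37),[24,33); WM=30; [16,25) fires=5 [20,29) fires=5
i=20 t=32 v=4: → [32,41),[28,37),[24,33); WM=30
i=21 t=26 v=7: DROP (t<30-0); WM=30
i=22 t=22 v=5: DROP (t<30-0); WM=30
i=23 t=31 v=7: → [28,37),[24,33); WM=32

[0,9)=4 [4,13)=4 [8,17)=4 [12,21)=3 [16,25)=5 [20,29)=5 [24,33)=5 [28,37)=4 [32,41)=1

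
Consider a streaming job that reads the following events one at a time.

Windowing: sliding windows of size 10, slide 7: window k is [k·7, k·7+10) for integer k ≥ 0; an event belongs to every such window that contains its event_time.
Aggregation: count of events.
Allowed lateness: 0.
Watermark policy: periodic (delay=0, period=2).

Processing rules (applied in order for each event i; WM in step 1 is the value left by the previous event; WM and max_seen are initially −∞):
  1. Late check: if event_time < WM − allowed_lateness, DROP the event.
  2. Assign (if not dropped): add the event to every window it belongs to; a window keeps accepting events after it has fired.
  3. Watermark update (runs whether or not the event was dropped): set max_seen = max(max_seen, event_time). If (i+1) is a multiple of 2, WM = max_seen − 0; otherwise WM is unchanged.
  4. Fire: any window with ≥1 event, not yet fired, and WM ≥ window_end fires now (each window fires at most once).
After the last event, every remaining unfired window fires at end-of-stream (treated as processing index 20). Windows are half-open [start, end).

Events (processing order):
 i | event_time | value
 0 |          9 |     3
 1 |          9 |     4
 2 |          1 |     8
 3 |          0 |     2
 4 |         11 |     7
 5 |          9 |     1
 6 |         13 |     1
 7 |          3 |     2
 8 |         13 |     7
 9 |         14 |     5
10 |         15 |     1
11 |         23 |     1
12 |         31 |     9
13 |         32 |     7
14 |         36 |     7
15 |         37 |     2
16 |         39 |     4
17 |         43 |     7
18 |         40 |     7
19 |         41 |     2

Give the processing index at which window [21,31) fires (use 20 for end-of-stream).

13

i=0 t=9 v=3: → [7,17),[0,10); WM=−∞
i=1 t=9 v=4: → [7,17),[0,10); WM=9
i=2 t=1 v=8: DROP (t<9-0); WM=9
i=3 t=0 v=2: DROP (t<9-0); WM=9
i=4 t=11 v=7: → [7,17); WM=9
i=5 t=9 v=1: → [7,17),[0,10); WM=11; [0,10) fires=3
i=6 t=13 v=1: → [7,17); WM=11
i=7 t=3 v=2: DROP (t<11-0); WM=13
i=8 t=13 v=7: → [7,17); WM=13
i=9 t=14 v=5: → [14,24),[7,17); WM=14
i=10 t=15 v=1: → [14,24),[7,17); WM=14
i=11 t=23 v=1: → [21,31),[14,24); WM=23; [7,17) fires=8
i=12 t=31 v=9: → [28,38); WM=23
i=13 t=32 v=7: → [28,38); WM=32; [14,24) fires=3 [21,31) fires=1
i=14 t=36 v=7: → [35,45),[28,38); WM=32
i=15 t=37 v=2: → [35,45),[28,38); WM=37
i=16 t=39 v=4: → [35,45); WM=37
i=17 t=43 v=7: → [42,52),[35,45); WM=43; [28,38) fires=4
i=18 t=40 v=7: DROP (t<43-0); WM=43
i=19 t=41 v=2: DROP (t<43-0); WM=43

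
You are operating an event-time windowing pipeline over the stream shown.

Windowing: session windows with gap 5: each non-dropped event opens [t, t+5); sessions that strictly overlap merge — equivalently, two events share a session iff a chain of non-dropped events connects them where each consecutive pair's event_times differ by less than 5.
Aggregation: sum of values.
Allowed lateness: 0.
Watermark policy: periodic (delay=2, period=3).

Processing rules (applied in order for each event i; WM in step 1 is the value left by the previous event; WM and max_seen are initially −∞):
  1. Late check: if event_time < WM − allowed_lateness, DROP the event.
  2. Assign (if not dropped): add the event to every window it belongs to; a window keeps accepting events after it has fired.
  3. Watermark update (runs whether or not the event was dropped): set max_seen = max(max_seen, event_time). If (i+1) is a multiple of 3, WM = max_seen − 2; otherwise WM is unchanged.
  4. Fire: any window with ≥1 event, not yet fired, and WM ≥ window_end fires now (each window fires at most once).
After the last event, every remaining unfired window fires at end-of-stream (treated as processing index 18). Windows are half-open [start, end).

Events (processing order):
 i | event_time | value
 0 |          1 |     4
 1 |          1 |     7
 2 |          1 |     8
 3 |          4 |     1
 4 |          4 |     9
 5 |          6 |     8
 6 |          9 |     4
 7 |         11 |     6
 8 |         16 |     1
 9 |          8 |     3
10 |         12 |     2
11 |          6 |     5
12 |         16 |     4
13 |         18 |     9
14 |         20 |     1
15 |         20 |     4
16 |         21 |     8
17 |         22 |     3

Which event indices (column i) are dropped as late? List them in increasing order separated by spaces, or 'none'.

i=0 t=1 v=4: → [1,6); WM=−∞
i=1 t=1 v=7: → [1,6); WM=−∞
i=2 t=1 v=8: → [1,6); WM=-1
i=3 t=4 v=1: → [1,9); WM=-1
i=4 t=4 v=9: → [1,9); WM=-1
i=5 t=6 v=8: → [1,11); WM=4
i=6 t=9 v=4: → [1,14); WM=4
i=7 t=11 v=6: → [1,16); WM=4
i=8 t=16 v=1: → [16,21); WM=14
i=9 t=8 v=3: DROP (t<14-0); WM=14
i=10 t=12 v=2: DROP (t<14-0); WM=14
i=11 t=6 v=5: DROP (t<14-0); WM=14
i=12 t=16 v=4: → [16,21); WM=14
i=13 t=18 v=9: → [16,23); WM=14
i=14 t=20 v=1: → [16,25); WM=18
i=15 t=20 v=4: → [16,25); WM=18
i=16 t=21 v=8: → [16,26); WM=18
i=17 t=22 v=3: → [16,27); WM=20

9 10 11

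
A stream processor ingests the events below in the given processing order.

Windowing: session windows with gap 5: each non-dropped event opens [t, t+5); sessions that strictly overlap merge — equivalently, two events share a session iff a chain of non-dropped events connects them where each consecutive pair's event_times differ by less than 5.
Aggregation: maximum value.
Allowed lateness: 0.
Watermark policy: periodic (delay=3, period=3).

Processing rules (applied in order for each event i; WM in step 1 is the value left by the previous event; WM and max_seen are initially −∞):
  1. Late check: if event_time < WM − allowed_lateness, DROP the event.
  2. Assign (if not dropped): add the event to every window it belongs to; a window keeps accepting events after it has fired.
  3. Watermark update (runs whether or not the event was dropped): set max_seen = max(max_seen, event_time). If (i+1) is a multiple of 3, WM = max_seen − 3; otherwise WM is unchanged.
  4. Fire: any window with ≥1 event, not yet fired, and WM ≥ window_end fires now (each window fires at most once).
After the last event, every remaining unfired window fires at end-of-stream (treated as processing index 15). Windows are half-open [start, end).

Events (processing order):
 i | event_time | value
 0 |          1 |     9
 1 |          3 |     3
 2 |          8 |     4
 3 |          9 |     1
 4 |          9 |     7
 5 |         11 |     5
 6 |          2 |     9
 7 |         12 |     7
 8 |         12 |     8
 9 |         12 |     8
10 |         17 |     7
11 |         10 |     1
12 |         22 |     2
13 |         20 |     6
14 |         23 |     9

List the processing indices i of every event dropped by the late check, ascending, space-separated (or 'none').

6

i=0 t=1 v=9: → [1,6); WM=−∞
i=1 t=3 v=3: → [1,8); WM=−∞
i=2 t=8 v=4: → [8,13); WM=5
i=3 t=9 v=1: → [8,14); WM=5
i=4 t=9 v=7: → [8,14); WM=5
i=5 t=11 v=5: → [8,16); WM=8
i=6 t=2 v=9: DROP (t<8-0); WM=8
i=7 t=12 v=7: → [8,17); WM=8
i=8 t=12 v=8: → [8,17); WM=9
i=9 t=12 v=8: → [8,17); WM=9
i=10 t=17 v=7: → [17,22); WM=9
i=11 t=10 v=1: → [8,17); WM=14
i=12 t=22 v=2: → [22,27); WM=14
i=13 t=20 v=6: → [17,27); WM=14
i=14 t=23 v=9: → [17,28); WM=20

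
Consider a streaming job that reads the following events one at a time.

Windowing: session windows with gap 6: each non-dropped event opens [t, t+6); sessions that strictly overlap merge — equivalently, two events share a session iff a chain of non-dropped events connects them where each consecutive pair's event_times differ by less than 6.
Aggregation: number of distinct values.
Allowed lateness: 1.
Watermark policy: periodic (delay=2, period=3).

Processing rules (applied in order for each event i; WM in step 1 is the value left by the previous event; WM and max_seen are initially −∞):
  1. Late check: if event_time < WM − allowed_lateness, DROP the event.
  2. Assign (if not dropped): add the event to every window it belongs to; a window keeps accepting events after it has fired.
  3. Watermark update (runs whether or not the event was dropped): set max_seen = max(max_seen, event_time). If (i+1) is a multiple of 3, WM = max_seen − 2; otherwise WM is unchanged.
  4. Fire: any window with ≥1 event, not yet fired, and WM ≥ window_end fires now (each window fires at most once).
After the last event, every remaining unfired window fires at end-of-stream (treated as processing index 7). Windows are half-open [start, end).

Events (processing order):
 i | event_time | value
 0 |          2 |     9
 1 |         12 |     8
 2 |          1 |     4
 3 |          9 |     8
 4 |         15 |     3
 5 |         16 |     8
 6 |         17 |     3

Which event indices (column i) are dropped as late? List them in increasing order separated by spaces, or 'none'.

none

i=0 t=2 v=9: → [2,8); WM=−∞
i=1 t=12 v=8: → [12,18); WM=−∞
i=2 t=1 v=4: → [1,8); WM=10
i=3 t=9 v=8: → [9,18); WM=10
i=4 t=15 v=3: → [9,21); WM=10
i=5 t=16 v=8: → [9,22); WM=14
i=6 t=17 v=3: → [9,23); WM=14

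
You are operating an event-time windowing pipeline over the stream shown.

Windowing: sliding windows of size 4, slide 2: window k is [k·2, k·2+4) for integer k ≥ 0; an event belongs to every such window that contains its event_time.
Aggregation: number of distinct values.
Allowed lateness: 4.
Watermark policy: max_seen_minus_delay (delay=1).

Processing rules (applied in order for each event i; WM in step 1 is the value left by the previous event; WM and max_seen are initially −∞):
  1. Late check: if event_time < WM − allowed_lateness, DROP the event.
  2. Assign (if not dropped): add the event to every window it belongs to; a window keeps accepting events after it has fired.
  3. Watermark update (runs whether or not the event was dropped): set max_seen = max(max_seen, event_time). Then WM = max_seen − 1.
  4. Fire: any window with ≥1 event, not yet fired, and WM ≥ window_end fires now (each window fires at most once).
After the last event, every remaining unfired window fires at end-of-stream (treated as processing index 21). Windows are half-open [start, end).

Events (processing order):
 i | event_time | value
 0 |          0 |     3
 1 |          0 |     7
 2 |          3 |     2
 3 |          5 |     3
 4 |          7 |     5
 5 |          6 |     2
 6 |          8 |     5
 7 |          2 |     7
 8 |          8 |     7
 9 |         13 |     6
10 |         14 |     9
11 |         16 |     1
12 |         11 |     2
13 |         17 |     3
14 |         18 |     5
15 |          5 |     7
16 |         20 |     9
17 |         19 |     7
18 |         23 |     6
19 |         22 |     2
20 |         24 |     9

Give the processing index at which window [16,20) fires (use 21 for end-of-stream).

18

i=0 t=0 v=3: → [0,4); WM=-1
i=1 t=0 v=7: → [0,4); WM=-1
i=2 t=3 v=2: → [2,6),[0,4); WM=2
i=3 t=5 v=3: → [4,8),[2,6); WM=4; [0,4) fires=3
i=4 t=7 v=5: → [6,10),[4,8); WM=6; [2,6) fires=2
i=5 t=6 v=2: → [6,10),[4,8); WM=6
i=6 t=8 v=5: → [8,12),[6,10); WM=7
i=7 t=2 v=7: DROP (t<7-4); WM=7
i=8 t=8 v=7: → [8,12),[6,10); WM=7
i=9 t=13 v=6: → [12,16),[10,14); WM=12; [4,8) fires=3 [6,10) fires=3 [8,12) fires=2
i=10 t=14 v=9: → [14,18),[12,16); WM=13
i=11 t=16 v=1: → [16,20),[14,18); WM=15; [10,14) fires=1
i=12 t=11 v=2: → [10,14),[8,12); WM=15
i=13 t=17 v=3: → [16,20),[14,18); WM=16; [12,16) fires=2
i=14 t=18 v=5: → [18,22),[16,20); WM=17
i=15 t=5 v=7: DROP (t<17-4); WM=17
i=16 t=20 v=9: → [20,24),[18,22); WM=19; [14,18) fires=3
i=17 t=19 v=7: → [18,22),[16,20); WM=19
i=18 t=23 v=6: → [22,26),[20,24); WM=22; [16,20) fires=4 [18,22) fires=3
i=19 t=22 v=2: → [22,26),[20,24); WM=22
i=20 t=24 v=9: → [24,28),[22,26); WM=23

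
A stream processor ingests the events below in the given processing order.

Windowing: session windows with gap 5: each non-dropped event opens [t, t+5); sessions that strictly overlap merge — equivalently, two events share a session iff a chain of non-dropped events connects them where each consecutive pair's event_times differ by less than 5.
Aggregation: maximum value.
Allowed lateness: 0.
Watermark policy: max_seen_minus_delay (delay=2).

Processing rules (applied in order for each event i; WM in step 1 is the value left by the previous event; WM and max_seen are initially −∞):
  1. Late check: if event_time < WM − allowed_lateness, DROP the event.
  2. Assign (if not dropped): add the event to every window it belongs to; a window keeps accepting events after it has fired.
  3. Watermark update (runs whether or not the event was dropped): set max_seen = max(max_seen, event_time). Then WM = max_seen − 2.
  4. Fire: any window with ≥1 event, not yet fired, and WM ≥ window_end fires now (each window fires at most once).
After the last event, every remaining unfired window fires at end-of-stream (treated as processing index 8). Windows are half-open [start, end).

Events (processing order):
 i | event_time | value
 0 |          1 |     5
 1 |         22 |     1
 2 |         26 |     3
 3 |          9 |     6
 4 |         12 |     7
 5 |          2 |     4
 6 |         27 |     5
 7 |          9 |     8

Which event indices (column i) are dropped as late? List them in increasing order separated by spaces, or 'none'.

i=0 t=1 v=5: → [1,6); WM=-1
i=1 t=22 v=1: → [22,27); WM=20
i=2 t=26 v=3: → [22,31); WM=24
i=3 t=9 v=6: DROP (t<24-0); WM=24
i=4 t=12 v=7: DROP (t<24-0); WM=24
i=5 t=2 v=4: DROP (t<24-0); WM=24
i=6 t=27 v=5: → [22,32); WM=25
i=7 t=9 v=8: DROP (t<25-0); WM=25

3 4 5 7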